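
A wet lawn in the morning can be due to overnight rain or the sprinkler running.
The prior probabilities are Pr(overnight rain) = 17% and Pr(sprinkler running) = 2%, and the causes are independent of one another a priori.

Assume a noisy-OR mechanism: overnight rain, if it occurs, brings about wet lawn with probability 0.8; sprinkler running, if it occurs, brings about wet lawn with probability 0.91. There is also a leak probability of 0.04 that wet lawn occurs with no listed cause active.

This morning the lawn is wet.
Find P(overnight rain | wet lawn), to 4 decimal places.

P(overnight rain | wet lawn) ≈ 0.7431

Under noisy-OR, P(wet lawn | causes) = 1 − (1−0.04)·∏(1−qᵢ) over the active causes.
Enumerate the 4 (overnight rain, sprinkler running) configurations and weight by the priors:
  P(wet lawn) = 0.04×0.83×0.98 + 0.9136×0.83×0.02 + 0.808×0.17×0.98 + 0.98272×0.17×0.02
        = 0.032536 + 0.015166 + 0.134613 + 0.003341 = 0.185656
Keeping only the overnight rain-present terms gives 0.137954, so
  P(overnight rain | wet lawn) = 0.137954 / 0.185656 ≈ 0.7431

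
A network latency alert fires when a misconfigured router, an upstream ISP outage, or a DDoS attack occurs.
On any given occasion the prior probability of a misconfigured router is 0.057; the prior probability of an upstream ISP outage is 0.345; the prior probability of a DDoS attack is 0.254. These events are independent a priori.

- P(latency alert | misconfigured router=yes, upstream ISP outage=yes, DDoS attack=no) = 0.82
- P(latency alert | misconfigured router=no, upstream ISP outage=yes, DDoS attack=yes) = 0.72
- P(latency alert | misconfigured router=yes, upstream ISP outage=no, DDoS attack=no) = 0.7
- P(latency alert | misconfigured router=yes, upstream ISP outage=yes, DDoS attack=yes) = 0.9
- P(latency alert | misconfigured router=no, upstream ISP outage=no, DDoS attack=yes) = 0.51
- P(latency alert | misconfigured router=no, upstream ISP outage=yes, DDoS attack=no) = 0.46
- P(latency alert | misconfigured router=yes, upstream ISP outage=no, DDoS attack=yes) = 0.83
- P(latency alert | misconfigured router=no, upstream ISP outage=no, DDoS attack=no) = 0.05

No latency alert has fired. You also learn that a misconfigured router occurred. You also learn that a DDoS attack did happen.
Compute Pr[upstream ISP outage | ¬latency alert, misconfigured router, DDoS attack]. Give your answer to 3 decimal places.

Pr[upstream ISP outage | ¬latency alert, misconfigured router, DDoS attack] ≈ 0.237

Enumerate both values of upstream ISP outage and weight by the priors:
  P(¬latency alert | misconfigured router, DDoS attack) = 0.17*0.655 + 0.1*0.345
        = 0.111350 + 0.034500 = 0.145850
Configurations with upstream ISP outage contribute 0.034500, so
  P(upstream ISP outage | ¬latency alert, misconfigured router, DDoS attack) = 0.034500 / 0.145850 ≈ 0.237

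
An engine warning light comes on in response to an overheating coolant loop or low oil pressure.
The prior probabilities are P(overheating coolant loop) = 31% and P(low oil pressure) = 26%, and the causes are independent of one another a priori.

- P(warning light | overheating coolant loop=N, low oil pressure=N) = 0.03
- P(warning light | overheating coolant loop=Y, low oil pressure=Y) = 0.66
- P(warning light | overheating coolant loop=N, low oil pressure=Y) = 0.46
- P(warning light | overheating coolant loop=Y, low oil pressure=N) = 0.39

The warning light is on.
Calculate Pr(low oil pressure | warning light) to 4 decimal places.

Numerator (weight on configurations with low oil pressure): 0.082524 + 0.053196 = 0.135720
Normalizer over all consistent configurations: 0.03×0.69×0.74 + 0.46×0.69×0.26 + 0.39×0.31×0.74 + 0.66×0.31×0.26 = 0.240504
P(low oil pressure | warning light) = 0.135720/0.240504 ≈ 0.5643

Pr(low oil pressure | warning light) ≈ 0.5643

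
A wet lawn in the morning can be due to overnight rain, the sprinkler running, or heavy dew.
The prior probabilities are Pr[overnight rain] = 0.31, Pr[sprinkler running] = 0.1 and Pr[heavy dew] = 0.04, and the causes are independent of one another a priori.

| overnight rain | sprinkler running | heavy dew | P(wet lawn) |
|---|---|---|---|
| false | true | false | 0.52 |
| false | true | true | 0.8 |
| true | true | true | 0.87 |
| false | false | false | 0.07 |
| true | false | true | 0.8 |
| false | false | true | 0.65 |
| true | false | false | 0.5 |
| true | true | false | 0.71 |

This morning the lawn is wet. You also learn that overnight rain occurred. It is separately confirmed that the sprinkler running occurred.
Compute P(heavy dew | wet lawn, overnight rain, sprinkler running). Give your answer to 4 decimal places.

For the numerator, keep only heavy dew=true terms: 0.87·0.04 = 0.034800
Denominator P(wet lawn | overnight rain, sprinkler running): 0.71·0.96 + 0.87·0.04 = 0.716400
P(heavy dew | wet lawn, overnight rain, sprinkler running) = 0.034800/0.716400 ≈ 0.0486

P(heavy dew | wet lawn, overnight rain, sprinkler running) ≈ 0.0486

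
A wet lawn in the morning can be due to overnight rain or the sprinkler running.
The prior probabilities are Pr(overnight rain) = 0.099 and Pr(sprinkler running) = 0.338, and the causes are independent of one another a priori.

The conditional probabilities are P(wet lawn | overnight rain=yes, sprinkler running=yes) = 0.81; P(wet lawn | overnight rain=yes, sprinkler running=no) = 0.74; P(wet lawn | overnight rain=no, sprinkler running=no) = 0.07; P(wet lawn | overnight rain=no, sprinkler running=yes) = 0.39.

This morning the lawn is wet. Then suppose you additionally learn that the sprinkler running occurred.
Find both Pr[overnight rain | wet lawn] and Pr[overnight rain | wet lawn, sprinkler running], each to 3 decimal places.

P(wet lawn) = 0.07·0.901·0.662 + 0.39·0.901·0.338 + 0.74·0.099·0.662 + 0.81·0.099·0.338 = 0.041752 + 0.118770 + 0.048498 + 0.027104 = 0.236124
Restricting to configurations with overnight rain present: 0.048498 + 0.027104 = 0.075602.
P(overnight rain | wet lawn) = 0.075602 / 0.236124 ≈ 0.320

With the extra evidence:
For the numerator, keep only overnight rain=true terms: 0.81×0.099 = 0.080190
Denominator P(wet lawn | sprinkler running): 0.39×0.901 + 0.81×0.099 = 0.431580
P(overnight rain | wet lawn, sprinkler running) = 0.080190/0.431580 ≈ 0.186

Pr[overnight rain | wet lawn] ≈ 0.320; Pr[overnight rain | wet lawn, sprinkler running] ≈ 0.186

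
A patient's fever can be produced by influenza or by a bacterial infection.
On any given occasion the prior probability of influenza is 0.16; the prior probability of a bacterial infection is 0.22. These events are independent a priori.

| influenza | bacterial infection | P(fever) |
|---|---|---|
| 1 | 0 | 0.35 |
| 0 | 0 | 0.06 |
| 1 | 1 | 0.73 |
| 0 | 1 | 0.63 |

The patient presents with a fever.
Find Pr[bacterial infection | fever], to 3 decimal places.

Pr[bacterial infection | fever] ≈ 0.631

Numerator (weight on configurations with bacterial infection): 0.116424 + 0.025696 = 0.142120
Normalizer over all consistent configurations: 0.06×0.84×0.78 + 0.63×0.84×0.22 + 0.35×0.16×0.78 + 0.73×0.16×0.22 = 0.225112
P(bacterial infection | fever) = 0.142120/0.225112 ≈ 0.631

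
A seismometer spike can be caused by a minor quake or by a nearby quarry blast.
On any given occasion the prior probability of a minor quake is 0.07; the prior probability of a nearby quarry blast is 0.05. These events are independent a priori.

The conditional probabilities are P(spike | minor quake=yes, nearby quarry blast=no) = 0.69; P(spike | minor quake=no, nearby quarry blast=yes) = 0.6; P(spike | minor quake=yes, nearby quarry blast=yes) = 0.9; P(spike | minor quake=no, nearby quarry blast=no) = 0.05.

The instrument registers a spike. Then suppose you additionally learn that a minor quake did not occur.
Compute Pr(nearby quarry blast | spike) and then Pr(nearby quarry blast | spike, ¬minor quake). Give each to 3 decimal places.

Enumerate the 4 (minor quake, nearby quarry blast) configurations and weight by the priors:
  P(spike) = 0.05*0.93*0.95 + 0.6*0.93*0.05 + 0.69*0.07*0.95 + 0.9*0.07*0.05
        = 0.044175 + 0.027900 + 0.045885 + 0.003150 = 0.121110
Configurations with nearby quarry blast contribute 0.031050, so
  P(nearby quarry blast | spike) = 0.031050 / 0.121110 ≈ 0.256

Now condition on the additional information:
Weight on nearby quarry blast=true, given the evidence: 0.6*0.05 = 0.030000
Denominator P(spike | ¬minor quake): 0.05*0.95 + 0.6*0.05 = 0.077500
P(nearby quarry blast | spike, ¬minor quake) = 0.030000/0.077500 ≈ 0.387
With minor quake excluded, nearby quarry blast must carry more of the explanatory weight for the spike.

Pr(nearby quarry blast | spike) ≈ 0.256; Pr(nearby quarry blast | spike, ¬minor quake) ≈ 0.387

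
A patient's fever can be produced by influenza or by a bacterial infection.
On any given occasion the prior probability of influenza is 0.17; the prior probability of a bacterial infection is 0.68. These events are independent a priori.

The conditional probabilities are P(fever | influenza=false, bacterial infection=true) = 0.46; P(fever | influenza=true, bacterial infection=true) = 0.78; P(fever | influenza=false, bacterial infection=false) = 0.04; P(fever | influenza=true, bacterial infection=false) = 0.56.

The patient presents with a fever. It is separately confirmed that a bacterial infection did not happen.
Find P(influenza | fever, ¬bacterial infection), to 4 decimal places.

P(fever | ¬bacterial infection) = 0.04*0.83 + 0.56*0.17 = 0.033200 + 0.095200 = 0.128400
The influenza-present share is 0.56*0.17 = 0.095200.
P(influenza | fever, ¬bacterial infection) = 0.095200 / 0.128400 ≈ 0.7414

P(influenza | fever, ¬bacterial infection) ≈ 0.7414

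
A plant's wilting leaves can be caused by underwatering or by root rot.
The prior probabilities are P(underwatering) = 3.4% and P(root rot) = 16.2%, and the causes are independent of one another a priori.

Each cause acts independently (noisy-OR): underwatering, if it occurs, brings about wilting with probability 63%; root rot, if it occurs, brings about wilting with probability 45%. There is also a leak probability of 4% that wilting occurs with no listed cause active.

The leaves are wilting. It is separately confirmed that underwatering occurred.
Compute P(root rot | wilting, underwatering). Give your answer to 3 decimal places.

Under noisy-OR, P(wilting | causes) = 1 − (1−0.04)·∏(1−qᵢ) over the active causes.
For the numerator, keep only root rot=true terms: 0.80464*0.162 = 0.130352
The normalizing constant is 0.6448*0.838 + 0.80464*0.162 = 0.670694
P(root rot | wilting, underwatering) = 0.130352/0.670694 ≈ 0.194

P(root rot | wilting, underwatering) ≈ 0.194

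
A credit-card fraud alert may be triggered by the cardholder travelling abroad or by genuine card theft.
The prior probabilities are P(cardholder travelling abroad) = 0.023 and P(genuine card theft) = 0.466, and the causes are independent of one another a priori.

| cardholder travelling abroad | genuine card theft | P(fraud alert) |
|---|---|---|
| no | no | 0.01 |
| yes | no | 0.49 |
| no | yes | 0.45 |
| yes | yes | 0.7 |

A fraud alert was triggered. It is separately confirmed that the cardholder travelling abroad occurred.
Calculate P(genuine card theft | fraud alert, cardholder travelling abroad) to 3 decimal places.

P(genuine card theft | fraud alert, cardholder travelling abroad) ≈ 0.555

Sum P(fraud alert|·) weighted by the priors over both values of genuine card theft:
  P(fraud alert | cardholder travelling abroad) = 0.49×0.534 + 0.7×0.466
        = 0.261660 + 0.326200 = 0.587860
Configurations with genuine card theft contribute 0.326200, so
  P(genuine card theft | fraud alert, cardholder travelling abroad) = 0.326200 / 0.587860 ≈ 0.555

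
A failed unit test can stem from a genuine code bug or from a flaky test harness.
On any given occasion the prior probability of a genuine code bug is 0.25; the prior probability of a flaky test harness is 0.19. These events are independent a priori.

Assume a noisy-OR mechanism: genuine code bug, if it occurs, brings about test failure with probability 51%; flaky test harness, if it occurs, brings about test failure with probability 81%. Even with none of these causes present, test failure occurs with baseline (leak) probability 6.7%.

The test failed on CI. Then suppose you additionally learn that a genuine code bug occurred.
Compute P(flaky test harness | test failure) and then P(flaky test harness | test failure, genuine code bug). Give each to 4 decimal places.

P(flaky test harness | test failure) ≈ 0.5160; P(flaky test harness | test failure, genuine code bug) ≈ 0.2829

Under noisy-OR, P(test failure | causes) = 1 − (1−0.067)·∏(1−qᵢ) over the active causes.
Sum P(test failure|·) weighted by the priors over the 4 (genuine code bug, flaky test harness) configurations:
  P(test failure) = 0.067*0.75*0.81 + 0.82273*0.75*0.19 + 0.54283*0.25*0.81 + 0.913138*0.25*0.19
        = 0.040703 + 0.117239 + 0.109923 + 0.043374 = 0.311239
Configurations with flaky test harness contribute 0.160613, so
  P(flaky test harness | test failure) = 0.160613 / 0.311239 ≈ 0.5160

Now condition on the additional information:
P(test failure | genuine code bug) = 0.54283*0.81 + 0.913138*0.19 = 0.439692 + 0.173496 = 0.613188
The flaky test harness-present share is 0.913138*0.19 = 0.173496.
Hence the posterior is 0.173496/0.613188 ≈ 0.2829.
This is intercausal reasoning (explaining away): once genuine code bug accounts for the test failure, flaky test harness becomes less likely.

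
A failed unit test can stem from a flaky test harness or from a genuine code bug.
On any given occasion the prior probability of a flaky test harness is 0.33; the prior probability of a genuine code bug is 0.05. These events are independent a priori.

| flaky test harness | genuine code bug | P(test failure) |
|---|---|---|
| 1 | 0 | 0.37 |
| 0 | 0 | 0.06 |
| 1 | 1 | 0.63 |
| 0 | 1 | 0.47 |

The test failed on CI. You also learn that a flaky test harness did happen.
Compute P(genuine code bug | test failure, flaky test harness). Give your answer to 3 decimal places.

P(genuine code bug | test failure, flaky test harness) ≈ 0.082

Weight on genuine code bug=true, given the evidence: 0.63·0.05 = 0.031500
Normalizer over all consistent configurations: 0.37·0.95 + 0.63·0.05 = 0.383000
P(genuine code bug | test failure, flaky test harness) = 0.031500/0.383000 ≈ 0.082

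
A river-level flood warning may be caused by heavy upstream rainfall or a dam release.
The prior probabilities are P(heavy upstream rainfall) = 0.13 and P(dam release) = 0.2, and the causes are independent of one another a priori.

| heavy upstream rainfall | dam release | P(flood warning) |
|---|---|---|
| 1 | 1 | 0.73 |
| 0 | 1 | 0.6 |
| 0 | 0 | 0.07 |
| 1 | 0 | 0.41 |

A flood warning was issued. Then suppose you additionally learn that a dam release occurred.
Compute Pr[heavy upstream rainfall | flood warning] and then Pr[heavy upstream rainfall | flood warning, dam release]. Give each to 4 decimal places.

Pr[heavy upstream rainfall | flood warning] ≈ 0.2870; Pr[heavy upstream rainfall | flood warning, dam release] ≈ 0.1538

P(flood warning) = 0.07·0.87·0.8 + 0.6·0.87·0.2 + 0.41·0.13·0.8 + 0.73·0.13·0.2 = 0.048720 + 0.104400 + 0.042640 + 0.018980 = 0.214740
Of this, 0.061620 comes from 0.042640 + 0.018980 (the heavy upstream rainfall=true cases).
P(heavy upstream rainfall | flood warning) = 0.061620 / 0.214740 ≈ 0.2870

Now also conditioning on dam release=true:
Enumerate both values of heavy upstream rainfall and weight by the priors:
  P(flood warning | dam release) = 0.6×0.87 + 0.73×0.13
        = 0.522000 + 0.094900 = 0.616900
The terms with heavy upstream rainfall present sum to 0.094900, so
  P(heavy upstream rainfall | flood warning, dam release) = 0.094900 / 0.616900 ≈ 0.1538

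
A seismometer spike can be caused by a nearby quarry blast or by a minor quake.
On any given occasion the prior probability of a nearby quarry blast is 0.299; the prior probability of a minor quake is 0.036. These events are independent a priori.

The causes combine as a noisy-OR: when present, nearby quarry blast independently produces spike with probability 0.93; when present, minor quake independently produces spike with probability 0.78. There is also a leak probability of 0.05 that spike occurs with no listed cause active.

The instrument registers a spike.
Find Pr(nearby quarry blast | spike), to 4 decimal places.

Pr(nearby quarry blast | spike) ≈ 0.8388

Under noisy-OR, P(spike | causes) = 1 − (1−0.05)·∏(1−qᵢ) over the active causes.
For the numerator, keep only nearby quarry blast=true terms: 0.269068 + 0.010607 = 0.279675
The normalizing constant is 0.05·0.701·0.964 + 0.791·0.701·0.036 + 0.9335·0.299·0.964 + 0.98537·0.299·0.036 = 0.333425
Posterior = 0.279675 / 0.333425 ≈ 0.8388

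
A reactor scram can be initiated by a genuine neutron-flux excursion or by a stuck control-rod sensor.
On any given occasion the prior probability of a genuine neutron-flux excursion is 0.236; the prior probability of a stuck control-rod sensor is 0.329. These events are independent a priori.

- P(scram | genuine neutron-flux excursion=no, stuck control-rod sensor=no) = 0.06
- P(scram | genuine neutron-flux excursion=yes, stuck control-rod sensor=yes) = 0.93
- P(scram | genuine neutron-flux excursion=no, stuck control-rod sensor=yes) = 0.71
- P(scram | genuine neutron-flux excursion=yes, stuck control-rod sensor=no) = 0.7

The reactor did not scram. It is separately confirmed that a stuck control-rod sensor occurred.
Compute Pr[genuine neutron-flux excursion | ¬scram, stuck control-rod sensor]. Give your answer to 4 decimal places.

Numerator (weight on configurations with genuine neutron-flux excursion): 0.07*0.236 = 0.016520
The normalizing constant is 0.29*0.764 + 0.07*0.236 = 0.238080
P(genuine neutron-flux excursion | ¬scram, stuck control-rod sensor) = 0.016520/0.238080 ≈ 0.0694

Pr[genuine neutron-flux excursion | ¬scram, stuck control-rod sensor] ≈ 0.0694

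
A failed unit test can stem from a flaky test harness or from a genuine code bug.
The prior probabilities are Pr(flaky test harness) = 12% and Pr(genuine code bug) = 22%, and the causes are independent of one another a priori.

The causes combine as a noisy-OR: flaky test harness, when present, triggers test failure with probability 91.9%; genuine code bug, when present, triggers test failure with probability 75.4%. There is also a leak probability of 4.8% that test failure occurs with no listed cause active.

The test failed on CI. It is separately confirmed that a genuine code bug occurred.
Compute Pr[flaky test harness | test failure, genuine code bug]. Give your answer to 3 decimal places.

Under noisy-OR, P(test failure | causes) = 1 − (1−0.048)·∏(1−qᵢ) over the active causes.
Numerator (weight on configurations with flaky test harness): 0.98103*0.12 = 0.117724
Normalizer over all consistent configurations: 0.765808*0.88 + 0.98103*0.12 = 0.791635
P(flaky test harness | test failure, genuine code bug) = 0.117724/0.791635 ≈ 0.149

Pr[flaky test harness | test failure, genuine code bug] ≈ 0.149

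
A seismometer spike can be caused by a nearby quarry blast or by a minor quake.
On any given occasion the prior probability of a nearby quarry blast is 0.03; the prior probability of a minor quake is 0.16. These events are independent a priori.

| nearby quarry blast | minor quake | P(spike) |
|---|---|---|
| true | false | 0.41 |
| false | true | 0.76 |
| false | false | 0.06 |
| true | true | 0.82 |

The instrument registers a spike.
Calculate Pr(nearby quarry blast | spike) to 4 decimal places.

Numerator (weight on configurations with nearby quarry blast): 0.010332 + 0.003936 = 0.014268
The normalizing constant is 0.06·0.97·0.84 + 0.76·0.97·0.16 + 0.41·0.03·0.84 + 0.82·0.03·0.16 = 0.181108
Posterior = 0.014268 / 0.181108 ≈ 0.0788

Pr(nearby quarry blast | spike) ≈ 0.0788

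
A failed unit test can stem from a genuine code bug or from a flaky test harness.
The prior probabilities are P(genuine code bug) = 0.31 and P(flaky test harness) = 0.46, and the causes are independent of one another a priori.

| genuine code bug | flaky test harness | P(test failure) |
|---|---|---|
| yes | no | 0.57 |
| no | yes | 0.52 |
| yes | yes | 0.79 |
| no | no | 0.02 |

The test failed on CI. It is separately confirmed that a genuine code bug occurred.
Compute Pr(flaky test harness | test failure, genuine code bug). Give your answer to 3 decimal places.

Pr(flaky test harness | test failure, genuine code bug) ≈ 0.541

Enumerate both values of flaky test harness and weight by the priors:
  P(test failure | genuine code bug) = 0.57*0.54 + 0.79*0.46
        = 0.307800 + 0.363400 = 0.671200
The terms with flaky test harness present sum to 0.363400, so
  P(flaky test harness | test failure, genuine code bug) = 0.363400 / 0.671200 ≈ 0.541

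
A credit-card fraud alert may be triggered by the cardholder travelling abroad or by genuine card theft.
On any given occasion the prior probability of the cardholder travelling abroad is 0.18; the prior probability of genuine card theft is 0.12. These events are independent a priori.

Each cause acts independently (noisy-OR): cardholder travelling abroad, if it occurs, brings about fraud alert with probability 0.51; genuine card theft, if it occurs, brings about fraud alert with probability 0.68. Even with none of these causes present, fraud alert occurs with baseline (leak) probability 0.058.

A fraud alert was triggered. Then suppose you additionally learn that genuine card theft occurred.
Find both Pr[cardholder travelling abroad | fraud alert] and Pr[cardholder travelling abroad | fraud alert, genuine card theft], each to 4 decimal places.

Under noisy-OR, P(fraud alert | causes) = 1 − (1−0.058)·∏(1−qᵢ) over the active causes.
P(fraud alert) = 0.058·0.82·0.88 + 0.69856·0.82·0.12 + 0.53842·0.18·0.88 + 0.852294·0.18·0.12 = 0.041853 + 0.068738 + 0.085286 + 0.018410 = 0.214287
Restricting to configurations with cardholder travelling abroad present: 0.085286 + 0.018410 = 0.103696.
Hence the posterior is 0.103696/0.214287 ≈ 0.4839.

Now also conditioning on genuine card theft=true:
Numerator (weight on configurations with cardholder travelling abroad): 0.852294×0.18 = 0.153413
Denominator P(fraud alert | genuine card theft): 0.69856×0.82 + 0.852294×0.18 = 0.726232
P(cardholder travelling abroad | fraud alert, genuine card theft) = 0.153413/0.726232 ≈ 0.2112

Pr[cardholder travelling abroad | fraud alert] ≈ 0.4839; Pr[cardholder travelling abroad | fraud alert, genuine card theft] ≈ 0.2112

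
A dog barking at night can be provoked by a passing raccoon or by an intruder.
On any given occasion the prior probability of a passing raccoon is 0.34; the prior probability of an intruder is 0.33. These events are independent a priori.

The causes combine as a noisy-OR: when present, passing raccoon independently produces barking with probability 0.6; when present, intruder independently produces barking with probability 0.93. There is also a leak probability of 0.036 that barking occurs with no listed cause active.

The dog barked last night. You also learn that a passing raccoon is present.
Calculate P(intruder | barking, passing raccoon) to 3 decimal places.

P(intruder | barking, passing raccoon) ≈ 0.438

Under noisy-OR, P(barking | causes) = 1 − (1−0.036)·∏(1−qᵢ) over the active causes.
P(barking | passing raccoon) = 0.6144*0.67 + 0.973008*0.33 = 0.411648 + 0.321093 = 0.732741
Restricting to configurations with intruder present: 0.973008*0.33 = 0.321093.
So P(intruder | barking, passing raccoon) = 0.321093/0.732741 ≈ 0.438.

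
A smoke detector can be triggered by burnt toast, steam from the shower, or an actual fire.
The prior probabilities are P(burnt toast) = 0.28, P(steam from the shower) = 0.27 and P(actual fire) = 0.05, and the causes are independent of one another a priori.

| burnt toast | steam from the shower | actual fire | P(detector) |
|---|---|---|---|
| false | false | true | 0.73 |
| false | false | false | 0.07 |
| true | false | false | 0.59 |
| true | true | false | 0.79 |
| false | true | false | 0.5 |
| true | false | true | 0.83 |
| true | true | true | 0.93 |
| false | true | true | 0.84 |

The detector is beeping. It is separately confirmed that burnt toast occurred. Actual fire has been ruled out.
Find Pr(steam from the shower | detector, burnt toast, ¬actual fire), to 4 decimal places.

P(detector | burnt toast, ¬actual fire) = 0.59×0.73 + 0.79×0.27 = 0.430700 + 0.213300 = 0.644000
Of this, 0.213300 comes from 0.79×0.27 (the steam from the shower=true cases).
So P(steam from the shower | detector, burnt toast, ¬actual fire) = 0.213300/0.644000 ≈ 0.3312.

Pr(steam from the shower | detector, burnt toast, ¬actual fire) ≈ 0.3312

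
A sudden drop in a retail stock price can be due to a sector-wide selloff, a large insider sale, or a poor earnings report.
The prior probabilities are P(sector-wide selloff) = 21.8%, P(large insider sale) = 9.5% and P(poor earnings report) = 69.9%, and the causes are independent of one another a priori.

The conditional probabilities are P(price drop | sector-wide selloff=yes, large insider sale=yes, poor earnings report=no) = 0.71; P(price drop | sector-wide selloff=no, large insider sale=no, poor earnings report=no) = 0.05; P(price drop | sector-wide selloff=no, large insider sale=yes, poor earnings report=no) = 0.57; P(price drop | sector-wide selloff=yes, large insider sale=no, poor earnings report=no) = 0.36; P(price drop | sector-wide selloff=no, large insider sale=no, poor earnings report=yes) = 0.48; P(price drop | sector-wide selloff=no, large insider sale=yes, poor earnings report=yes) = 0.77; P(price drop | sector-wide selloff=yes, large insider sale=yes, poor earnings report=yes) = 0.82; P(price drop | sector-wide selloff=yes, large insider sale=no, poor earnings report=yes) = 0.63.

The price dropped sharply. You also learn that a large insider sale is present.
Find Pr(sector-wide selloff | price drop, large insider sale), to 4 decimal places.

Weight on sector-wide selloff=true, given the evidence: 0.046589 + 0.124953 = 0.171542
Denominator P(price drop | large insider sale): 0.57*0.782*0.301 + 0.77*0.782*0.699 + 0.71*0.218*0.301 + 0.82*0.218*0.699 = 0.726606
P(sector-wide selloff | price drop, large insider sale) = 0.171542/0.726606 ≈ 0.2361

Pr(sector-wide selloff | price drop, large insider sale) ≈ 0.2361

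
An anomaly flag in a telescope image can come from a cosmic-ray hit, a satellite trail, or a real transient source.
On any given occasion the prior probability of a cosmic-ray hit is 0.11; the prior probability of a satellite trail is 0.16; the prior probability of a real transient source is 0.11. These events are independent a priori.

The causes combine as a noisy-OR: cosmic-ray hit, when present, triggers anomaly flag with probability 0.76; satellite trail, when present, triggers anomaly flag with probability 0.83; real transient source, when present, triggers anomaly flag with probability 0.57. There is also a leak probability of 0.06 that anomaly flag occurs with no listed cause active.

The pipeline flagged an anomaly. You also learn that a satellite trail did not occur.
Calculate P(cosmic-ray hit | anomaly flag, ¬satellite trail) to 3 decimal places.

Under noisy-OR, P(anomaly flag | causes) = 1 − (1−0.06)·∏(1−qᵢ) over the active causes.
P(anomaly flag | ¬satellite trail) = 0.06×0.89×0.89 + 0.5958×0.89×0.11 + 0.7744×0.11×0.89 + 0.902992×0.11×0.11 = 0.047526 + 0.058329 + 0.075814 + 0.010926 = 0.192595
The cosmic-ray hit-present share is 0.075814 + 0.010926 = 0.086740.
So P(cosmic-ray hit | anomaly flag, ¬satellite trail) = 0.086740/0.192595 ≈ 0.450.

P(cosmic-ray hit | anomaly flag, ¬satellite trail) ≈ 0.450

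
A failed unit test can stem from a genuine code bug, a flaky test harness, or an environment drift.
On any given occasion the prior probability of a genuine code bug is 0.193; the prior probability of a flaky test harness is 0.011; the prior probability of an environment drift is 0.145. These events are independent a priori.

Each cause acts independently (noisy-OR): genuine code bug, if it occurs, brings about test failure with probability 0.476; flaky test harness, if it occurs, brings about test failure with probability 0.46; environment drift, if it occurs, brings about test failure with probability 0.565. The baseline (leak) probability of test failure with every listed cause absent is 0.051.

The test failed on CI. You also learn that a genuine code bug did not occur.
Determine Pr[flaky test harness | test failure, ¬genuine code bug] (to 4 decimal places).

Under noisy-OR, P(test failure | causes) = 1 − (1−0.051)·∏(1−qᵢ) over the active causes.
By total probability over the 4 (flaky test harness, environment drift) configurations:
  P(test failure | ¬genuine code bug) = 0.051*0.989*0.855 + 0.587185*0.989*0.145 + 0.48754*0.011*0.855 + 0.77708*0.011*0.145
        = 0.043125 + 0.084205 + 0.004585 + 0.001239 = 0.133154
Keeping only the flaky test harness-present terms gives 0.005824, so
  P(flaky test harness | test failure, ¬genuine code bug) = 0.005824 / 0.133154 ≈ 0.0437

Pr[flaky test harness | test failure, ¬genuine code bug] ≈ 0.0437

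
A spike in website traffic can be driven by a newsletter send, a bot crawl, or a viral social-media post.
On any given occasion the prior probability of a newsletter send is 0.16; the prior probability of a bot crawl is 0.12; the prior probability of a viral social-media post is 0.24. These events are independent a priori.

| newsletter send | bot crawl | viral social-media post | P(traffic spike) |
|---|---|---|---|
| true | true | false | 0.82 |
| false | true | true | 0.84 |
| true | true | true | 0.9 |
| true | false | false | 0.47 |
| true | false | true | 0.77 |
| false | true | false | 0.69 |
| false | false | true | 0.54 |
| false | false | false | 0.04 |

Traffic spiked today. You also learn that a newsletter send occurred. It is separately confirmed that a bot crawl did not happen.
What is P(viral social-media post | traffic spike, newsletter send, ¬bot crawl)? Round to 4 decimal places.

Enumerate both values of viral social-media post and weight by the priors:
  P(traffic spike | newsletter send, ¬bot crawl) = 0.47*0.76 + 0.77*0.24
        = 0.357200 + 0.184800 = 0.542000
The terms with viral social-media post present sum to 0.184800, so
  P(viral social-media post | traffic spike, newsletter send, ¬bot crawl) = 0.184800 / 0.542000 ≈ 0.3410

P(viral social-media post | traffic spike, newsletter send, ¬bot crawl) ≈ 0.3410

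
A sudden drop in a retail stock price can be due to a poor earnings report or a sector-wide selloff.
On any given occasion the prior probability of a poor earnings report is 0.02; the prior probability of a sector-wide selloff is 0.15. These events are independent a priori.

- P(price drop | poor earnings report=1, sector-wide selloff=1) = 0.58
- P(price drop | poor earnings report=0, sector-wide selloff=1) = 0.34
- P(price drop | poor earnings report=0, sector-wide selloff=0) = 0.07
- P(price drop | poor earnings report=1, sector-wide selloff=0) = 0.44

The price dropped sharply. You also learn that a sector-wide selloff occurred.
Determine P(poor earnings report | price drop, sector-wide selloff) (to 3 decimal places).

P(poor earnings report | price drop, sector-wide selloff) ≈ 0.034

P(price drop | sector-wide selloff) = 0.34·0.98 + 0.58·0.02 = 0.333200 + 0.011600 = 0.344800
The poor earnings report-present share is 0.58·0.02 = 0.011600.
P(poor earnings report | price drop, sector-wide selloff) = 0.011600 / 0.344800 ≈ 0.034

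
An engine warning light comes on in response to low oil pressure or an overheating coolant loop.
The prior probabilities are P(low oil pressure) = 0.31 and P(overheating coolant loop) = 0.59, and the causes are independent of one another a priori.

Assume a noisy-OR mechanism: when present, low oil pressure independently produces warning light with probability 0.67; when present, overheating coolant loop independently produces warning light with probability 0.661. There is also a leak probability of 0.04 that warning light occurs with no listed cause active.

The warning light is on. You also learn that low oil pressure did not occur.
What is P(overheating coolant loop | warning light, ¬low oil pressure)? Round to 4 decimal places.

Under noisy-OR, P(warning light | causes) = 1 − (1−0.04)·∏(1−qᵢ) over the active causes.
Sum P(warning light|·) weighted by the priors over both values of overheating coolant loop:
  P(warning light | ¬low oil pressure) = 0.04*0.41 + 0.67456*0.59
        = 0.016400 + 0.397990 = 0.414390
Configurations with overheating coolant loop contribute 0.397990, so
  P(overheating coolant loop | warning light, ¬low oil pressure) = 0.397990 / 0.414390 ≈ 0.9604

P(overheating coolant loop | warning light, ¬low oil pressure) ≈ 0.9604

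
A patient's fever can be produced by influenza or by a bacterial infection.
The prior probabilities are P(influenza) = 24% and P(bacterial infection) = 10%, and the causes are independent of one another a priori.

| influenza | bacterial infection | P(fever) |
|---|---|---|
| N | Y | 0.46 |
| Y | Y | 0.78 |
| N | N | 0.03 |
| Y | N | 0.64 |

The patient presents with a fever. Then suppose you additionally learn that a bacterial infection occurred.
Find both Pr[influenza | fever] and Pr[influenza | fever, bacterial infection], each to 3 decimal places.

By total probability over the 4 (influenza, bacterial infection) configurations:
  P(fever) = 0.03*0.76*0.9 + 0.46*0.76*0.1 + 0.64*0.24*0.9 + 0.78*0.24*0.1
        = 0.020520 + 0.034960 + 0.138240 + 0.018720 = 0.212440
Configurations with influenza contribute 0.156960, so
  P(influenza | fever) = 0.156960 / 0.212440 ≈ 0.739

Now condition on the additional information:
P(fever | bacterial infection) = 0.46·0.76 + 0.78·0.24 = 0.349600 + 0.187200 = 0.536800
The influenza-present share is 0.78·0.24 = 0.187200.
So P(influenza | fever, bacterial infection) = 0.187200/0.536800 ≈ 0.349.
This is intercausal reasoning (explaining away): once bacterial infection accounts for the fever, influenza becomes less likely.

Pr[influenza | fever] ≈ 0.739; Pr[influenza | fever, bacterial infection] ≈ 0.349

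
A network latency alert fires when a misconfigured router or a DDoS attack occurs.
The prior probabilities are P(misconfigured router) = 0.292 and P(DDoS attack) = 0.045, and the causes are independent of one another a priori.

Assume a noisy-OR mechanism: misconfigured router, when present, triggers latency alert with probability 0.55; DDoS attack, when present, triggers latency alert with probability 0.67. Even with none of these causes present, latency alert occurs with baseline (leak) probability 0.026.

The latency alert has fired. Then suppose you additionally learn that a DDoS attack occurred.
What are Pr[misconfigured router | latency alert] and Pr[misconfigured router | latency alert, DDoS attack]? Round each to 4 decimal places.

Under noisy-OR, P(latency alert | causes) = 1 − (1−0.026)·∏(1−qᵢ) over the active causes.
Weight on misconfigured router=true, given the evidence: 0.156636 + 0.011239 = 0.167875
Denominator P(latency alert): 0.026·0.708·0.955 + 0.67858·0.708·0.045 + 0.5617·0.292·0.955 + 0.855361·0.292·0.045 = 0.207075
P(misconfigured router | latency alert) = 0.167875/0.207075 ≈ 0.8107

With the extra evidence:
P(latency alert | DDoS attack) = 0.67858·0.708 + 0.855361·0.292 = 0.480435 + 0.249765 = 0.730200
Restricting to configurations with misconfigured router present: 0.855361·0.292 = 0.249765.
P(misconfigured router | latency alert, DDoS attack) = 0.249765 / 0.730200 ≈ 0.3421
— DDoS attack explains away the evidence for misconfigured router.

Pr[misconfigured router | latency alert] ≈ 0.8107; Pr[misconfigured router | latency alert, DDoS attack] ≈ 0.3421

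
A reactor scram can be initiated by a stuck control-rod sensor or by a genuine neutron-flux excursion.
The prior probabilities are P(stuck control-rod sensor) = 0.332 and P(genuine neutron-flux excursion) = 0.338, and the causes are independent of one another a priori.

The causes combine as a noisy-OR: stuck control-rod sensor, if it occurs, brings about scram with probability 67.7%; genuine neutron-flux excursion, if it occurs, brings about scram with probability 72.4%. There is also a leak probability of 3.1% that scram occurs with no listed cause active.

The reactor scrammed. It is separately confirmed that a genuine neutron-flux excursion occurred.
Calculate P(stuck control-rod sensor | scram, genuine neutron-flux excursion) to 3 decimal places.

Under noisy-OR, P(scram | causes) = 1 − (1−0.031)·∏(1−qᵢ) over the active causes.
Sum P(scram|·) weighted by the priors over both values of stuck control-rod sensor:
  P(scram | genuine neutron-flux excursion) = 0.732556·0.668 + 0.913616·0.332
        = 0.489347 + 0.303321 = 0.792668
Keeping only the stuck control-rod sensor-present terms gives 0.303321, so
  P(stuck control-rod sensor | scram, genuine neutron-flux excursion) = 0.303321 / 0.792668 ≈ 0.383

P(stuck control-rod sensor | scram, genuine neutron-flux excursion) ≈ 0.383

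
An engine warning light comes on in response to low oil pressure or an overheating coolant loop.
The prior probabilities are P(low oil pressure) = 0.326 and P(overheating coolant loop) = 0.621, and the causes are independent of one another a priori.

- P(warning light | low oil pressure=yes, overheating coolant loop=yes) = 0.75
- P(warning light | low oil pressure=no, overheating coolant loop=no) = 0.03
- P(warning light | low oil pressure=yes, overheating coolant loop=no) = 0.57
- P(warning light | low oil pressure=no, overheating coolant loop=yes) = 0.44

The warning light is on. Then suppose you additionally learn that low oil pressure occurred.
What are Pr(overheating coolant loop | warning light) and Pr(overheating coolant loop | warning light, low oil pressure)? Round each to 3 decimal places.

For the numerator, keep only overheating coolant loop=true terms: 0.184164 + 0.151834 = 0.335998
The normalizing constant is 0.03·0.674·0.379 + 0.44·0.674·0.621 + 0.57·0.326·0.379 + 0.75·0.326·0.621 = 0.414087
P(overheating coolant loop | warning light) = 0.335998/0.414087 ≈ 0.811

Now condition on the additional information:
Numerator (weight on configurations with overheating coolant loop): 0.75×0.621 = 0.465750
Denominator P(warning light | low oil pressure): 0.57×0.379 + 0.75×0.621 = 0.681780
P(overheating coolant loop | warning light, low oil pressure) = 0.465750/0.681780 ≈ 0.683
The drop from 0.811 to 0.683 is the explaining-away (discounting) effect.

Pr(overheating coolant loop | warning light) ≈ 0.811; Pr(overheating coolant loop | warning light, low oil pressure) ≈ 0.683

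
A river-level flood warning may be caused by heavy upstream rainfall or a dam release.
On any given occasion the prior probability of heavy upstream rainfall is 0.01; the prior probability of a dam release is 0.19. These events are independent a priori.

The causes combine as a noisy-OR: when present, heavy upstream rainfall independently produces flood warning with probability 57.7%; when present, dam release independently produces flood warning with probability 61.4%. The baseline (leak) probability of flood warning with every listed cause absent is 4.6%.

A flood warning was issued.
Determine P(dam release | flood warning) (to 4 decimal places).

Under noisy-OR, P(flood warning | causes) = 1 − (1−0.046)·∏(1−qᵢ) over the active causes.
P(flood warning) = 0.046×0.99×0.81 + 0.631756×0.99×0.19 + 0.596458×0.01×0.81 + 0.844233×0.01×0.19 = 0.036887 + 0.118833 + 0.004831 + 0.001604 = 0.162155
Restricting to configurations with dam release present: 0.118833 + 0.001604 = 0.120437.
So P(dam release | flood warning) = 0.120437/0.162155 ≈ 0.7427.

P(dam release | flood warning) ≈ 0.7427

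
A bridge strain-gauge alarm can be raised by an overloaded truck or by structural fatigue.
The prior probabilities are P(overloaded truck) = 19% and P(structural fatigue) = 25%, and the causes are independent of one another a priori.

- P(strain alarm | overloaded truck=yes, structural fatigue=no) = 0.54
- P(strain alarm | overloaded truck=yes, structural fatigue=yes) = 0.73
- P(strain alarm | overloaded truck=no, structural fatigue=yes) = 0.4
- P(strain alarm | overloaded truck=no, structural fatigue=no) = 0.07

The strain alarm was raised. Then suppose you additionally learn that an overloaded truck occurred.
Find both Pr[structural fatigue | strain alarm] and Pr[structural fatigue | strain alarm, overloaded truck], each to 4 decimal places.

P(strain alarm) = 0.07·0.81·0.75 + 0.4·0.81·0.25 + 0.54·0.19·0.75 + 0.73·0.19·0.25 = 0.042525 + 0.081000 + 0.076950 + 0.034675 = 0.235150
Of this, 0.115675 comes from 0.081000 + 0.034675 (the structural fatigue=true cases).
Hence the posterior is 0.115675/0.235150 ≈ 0.4919.

Now also conditioning on overloaded truck=true:
Sum P(strain alarm|·) weighted by the priors over both values of structural fatigue:
  P(strain alarm | overloaded truck) = 0.54*0.75 + 0.73*0.25
        = 0.405000 + 0.182500 = 0.587500
The terms with structural fatigue present sum to 0.182500, so
  P(structural fatigue | strain alarm, overloaded truck) = 0.182500 / 0.587500 ≈ 0.3106
The drop from 0.4919 to 0.3106 is the explaining-away (discounting) effect.

Pr[structural fatigue | strain alarm] ≈ 0.4919; Pr[structural fatigue | strain alarm, overloaded truck] ≈ 0.3106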